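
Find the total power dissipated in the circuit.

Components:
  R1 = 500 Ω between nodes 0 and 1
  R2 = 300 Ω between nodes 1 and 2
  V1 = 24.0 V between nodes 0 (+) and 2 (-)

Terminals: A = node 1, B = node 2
Nodal analysis, taking node 2 as the 0 V reference.
Source V1 fixes V_0 = 24 V.
KCL at each unknown node (sum of currents leaving = 0; resistances in Ω):
  Node 1: (V_1 - 24)/500 + (V_1 - 0)/300 = 0
Collecting terms: 0.005333 × V_1 = 0.048  =>  V_1 = 9 V
Power in each resistor, P = (ΔV)²/R:
  P_R1 = (24 - 9)²/500 = 0.45 W
  P_R2 = (9 - 0)²/300 = 0.27 W
P_total = P_R1 + P_R2 = 0.72 W

Final answer: 0.72 W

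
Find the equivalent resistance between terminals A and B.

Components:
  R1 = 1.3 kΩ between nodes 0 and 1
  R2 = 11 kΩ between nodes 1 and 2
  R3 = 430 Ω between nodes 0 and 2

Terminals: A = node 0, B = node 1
Reduce the network between node 0 (A) and node 1 (B) by series/parallel combination:
  Rs1 = R3 + R2 (series, joined only at node 2) = 430 + 11000 = 11430 Ω
  Rp1 = R1 ‖ Rs1 (parallel, both between nodes 0 and 1) = 1/(1/1300 + 1/11430) = 1167 Ω
R_eq = 1.167 kΩ

Final answer: 1.167 kΩ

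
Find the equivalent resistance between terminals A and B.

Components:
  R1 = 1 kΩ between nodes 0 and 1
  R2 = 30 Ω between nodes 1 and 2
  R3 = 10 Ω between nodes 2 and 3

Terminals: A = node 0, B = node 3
Reduce the network between node 0 (A) and node 3 (B) by series/parallel combination:
  Rs1 = R1 + R2 (series, joined only at node 1) = 1000 + 30 = 1030 Ω
  Rs2 = R3 + Rs1 (series, joined only at node 2) = 10 + 1030 = 1040 Ω
R_eq = 1.04 kΩ

Final answer: 1.04 kΩ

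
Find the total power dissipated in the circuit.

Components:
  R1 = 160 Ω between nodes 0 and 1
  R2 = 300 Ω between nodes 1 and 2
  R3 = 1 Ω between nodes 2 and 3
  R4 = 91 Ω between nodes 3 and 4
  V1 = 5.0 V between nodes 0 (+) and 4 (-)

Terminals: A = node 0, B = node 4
Nodal analysis, taking node 4 as the 0 V reference.
Source V1 fixes V_0 = 5 V.
KCL at each unknown node (sum of currents leaving = 0; resistances in Ω):
  Node 1: (V_1 - 5)/160 + (V_1 - V_2)/300 = 0
  Node 2: (V_2 - V_1)/300 + (V_2 - V_3)/1 = 0
  Node 3: (V_3 - V_2)/1 + (V_3 - 0)/91 = 0
Collecting terms (coefficients in siemens):
  0.009583·V_1 - 0.003333·V_2 = 0.03125
  1.003·V_2 - 0.003333·V_1 - 1·V_3 = 0
  1.011·V_3 - 1·V_2 = 0
Solving these 3 simultaneous equations (Gaussian elimination) gives:
  V_1 = 3.551 V, V_2 = 0.8333 V, V_3 = 0.8243 V
Power in each resistor, P = (ΔV)²/R:
  P_R1 = (5 - 3.551)²/160 = 0.01313 W
  P_R2 = (3.551 - 0.8333)²/300 = 0.02461 W
  P_R3 = (0.8333 - 0.8243)²/1 = 0.00008205 W
  P_R4 = (0.8243 - 0)²/91 = 0.007466 W
P_total = P_R1 + P_R2 + P_R3 + P_R4 = 0.04529 W

Final answer: 0.04529 W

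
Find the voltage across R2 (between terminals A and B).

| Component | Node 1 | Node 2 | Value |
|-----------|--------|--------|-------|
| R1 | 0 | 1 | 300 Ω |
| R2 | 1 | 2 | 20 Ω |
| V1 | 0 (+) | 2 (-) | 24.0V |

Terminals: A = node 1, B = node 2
R1 and R2 are in series across V1 (node 0 → node 1 → node 2), and the output A–B is taken across R2, so this is a voltage divider.
Series current: I = V1/(R1 + R2) = 24/(300 + 20) = 24/320 = 0.075 A
V_R2 = I × R2 = V1 × R2/(R1 + R2) = 24 × 20/320 = 1.5 V

Final answer: 1.5 V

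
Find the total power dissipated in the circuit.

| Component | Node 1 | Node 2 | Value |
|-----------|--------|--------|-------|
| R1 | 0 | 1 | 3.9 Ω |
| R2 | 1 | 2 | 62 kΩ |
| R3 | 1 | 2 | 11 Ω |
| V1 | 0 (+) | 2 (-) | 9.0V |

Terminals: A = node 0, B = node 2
Nodal analysis, taking node 2 as the 0 V reference.
Source V1 fixes V_0 = 9 V.
KCL at each unknown node (sum of currents leaving = 0; resistances in Ω):
  Node 1: (V_1 - 9)/3.9 + (V_1 - 0)/62000 + (V_1 - 0)/11 = 0
Collecting terms: 0.3473 × V_1 = 2.308  =>  V_1 = 6.644 V
Power in each resistor, P = (ΔV)²/R:
  P_R1 = (9 - 6.644)²/3.9 = 1.423 W
  P_R2 = (6.644 - 0)²/62000 = 0.000712 W
  P_R3 = (6.644 - 0)²/11 = 4.013 W
P_total = P_R1 + P_R2 + P_R3 = 5.437 W

Final answer: 5.437 W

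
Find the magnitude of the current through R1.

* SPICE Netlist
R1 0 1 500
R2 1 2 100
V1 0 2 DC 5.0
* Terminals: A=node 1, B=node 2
Nodal analysis, taking node 2 as the 0 V reference.
Source V1 fixes V_0 = 5 V.
KCL at each unknown node (sum of currents leaving = 0; resistances in Ω):
  Node 1: (V_1 - 5)/500 + (V_1 - 0)/100 = 0
Collecting terms: 0.012 × V_1 = 0.01  =>  V_1 = 0.8333 V
I_R1 = (V_0 - V_1)/R1 = (5 - 0.8333)/500 = 0.008333 A
|I_R1| = 0.008333 A

Final answer: |I_R1| = 0.008333 A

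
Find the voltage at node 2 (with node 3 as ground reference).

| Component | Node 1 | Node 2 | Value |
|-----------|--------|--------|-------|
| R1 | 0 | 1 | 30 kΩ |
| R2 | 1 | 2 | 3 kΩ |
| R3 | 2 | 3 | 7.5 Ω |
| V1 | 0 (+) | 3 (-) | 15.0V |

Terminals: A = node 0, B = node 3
Nodal analysis, taking node 3 as the 0 V reference.
Source V1 fixes V_0 = 15 V.
KCL at each unknown node (sum of currents leaving = 0; resistances in Ω):
  Node 1: (V_1 - 15)/30000 + (V_1 - V_2)/3000 = 0
  Node 2: (V_2 - V_1)/3000 + (V_2 - 0)/7.5 = 0
Collecting terms (coefficients in siemens):
  0.0003667·V_1 - 0.0003333·V_2 = 0.0005
  0.1337·V_2 - 0.0003333·V_1 = 0
Determinant D = (0.0003667)(0.1337) - (-0.0003333)(-0.0003333) = 0.0000489
V_1 = [(0.0005)(0.1337) - (-0.0003333)(0)]/D = 1.367 V
V_2 = [(0.0003667)(0) - (0.0005)(-0.0003333)]/D = 0.003408 V
The requested potential is V_2 = 0.003408 V.

Final answer: V_2 = 0.003408 V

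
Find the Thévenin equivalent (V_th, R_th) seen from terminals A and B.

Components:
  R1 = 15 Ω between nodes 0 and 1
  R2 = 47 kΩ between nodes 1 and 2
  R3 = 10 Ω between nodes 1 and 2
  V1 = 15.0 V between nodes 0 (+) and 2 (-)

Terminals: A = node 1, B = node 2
Step 1 — V_th is the open-circuit voltage V_A - V_B (nothing connected across the terminals).
Nodal analysis, taking node 2 as the 0 V reference.
Source V1 fixes V_0 = 15 V.
KCL at each unknown node (sum of currents leaving = 0; resistances in Ω):
  Node 1: (V_1 - 15)/15 + (V_1 - 0)/47000 + (V_1 - 0)/10 = 0
Collecting terms: 0.1667 × V_1 = 1  =>  V_1 = 5.999 V
V_th = V_1 - V_2 = 5.999 - 0 = 5.999 V
Step 2 — R_th: zero the source — replace V1 by a short circuit (node 2 merges into node 0) — and find the resistance seen between A (node 1) and B (node 0).
Reduce the network between node 1 (A) and node 0 (B) by series/parallel combination:
  Rp1 = R1 ‖ R2 ‖ R3 (parallel, all between nodes 0 and 1) = 1/(1/15 + 1/47000 + 1/10) = 5.999 Ω
R_th = 5.999 Ω

Final answer: V_th = 5.999 V, R_th = 5.999 Ω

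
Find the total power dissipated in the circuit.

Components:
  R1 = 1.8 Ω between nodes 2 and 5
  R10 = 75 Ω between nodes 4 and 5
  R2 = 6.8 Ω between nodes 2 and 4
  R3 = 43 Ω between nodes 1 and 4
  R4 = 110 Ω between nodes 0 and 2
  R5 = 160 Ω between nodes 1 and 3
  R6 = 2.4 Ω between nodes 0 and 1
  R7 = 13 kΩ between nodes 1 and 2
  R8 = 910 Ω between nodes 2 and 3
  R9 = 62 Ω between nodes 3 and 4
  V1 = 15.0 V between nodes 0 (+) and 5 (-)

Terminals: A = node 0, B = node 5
Nodal analysis, taking node 5 as the 0 V reference.
Source V1 fixes V_0 = 15 V.
KCL at each unknown node (sum of currents leaving = 0; resistances in Ω):
  Node 1: (V_1 - V_4)/43 + (V_1 - V_3)/160 + (V_1 - 15)/2.4 + (V_1 - V_2)/13000 = 0
  Node 2: (V_2 - 0)/1.8 + (V_2 - V_4)/6.8 + (V_2 - 15)/110 + (V_2 - V_1)/13000 + (V_2 - V_3)/910 = 0
  Node 3: (V_3 - V_1)/160 + (V_3 - V_2)/910 + (V_3 - V_4)/62 = 0
  Node 4: (V_4 - V_2)/6.8 + (V_4 - V_1)/43 + (V_4 - V_3)/62 + (V_4 - 0)/75 = 0
Collecting terms (coefficients in siemens):
  0.4462·V_1 - 0.00007692·V_2 - 0.00625·V_3 - 0.02326·V_4 = 6.25
  0.7129·V_2 - 0.00007692·V_1 - 0.001099·V_3 - 0.1471·V_4 = 0.1364
  0.02348·V_3 - 0.00625·V_1 - 0.001099·V_2 - 0.01613·V_4 = 0
  0.1998·V_4 - 0.02326·V_1 - 0.1471·V_2 - 0.01613·V_3 = 0
Solving these 4 simultaneous equations (Gaussian elimination) gives:
  V_1 = 14.22 V, V_2 = 0.7513 V, V_3 = 5.653 V, V_4 = 2.665 V
Power in each resistor, P = (ΔV)²/R:
  P_R1 = (0.7513 - 0)²/1.8 = 0.3136 W
  P_R2 = (0.7513 - 2.665)²/6.8 = 0.5387 W
  P_R3 = (14.22 - 2.665)²/43 = 3.107 W
  P_R4 = (15 - 0.7513)²/110 = 1.846 W
  P_R5 = (14.22 - 5.653)²/160 = 0.4592 W
  P_R6 = (15 - 14.22)²/2.4 = 0.251 W
  P_R7 = (14.22 - 0.7513)²/13000 = 0.01396 W
  P_R8 = (0.7513 - 5.653)²/910 = 0.0264 W
  P_R9 = (5.653 - 2.665)²/62 = 0.1439 W
  P_R10 = (2.665 - 0)²/75 = 0.09471 W
P_total = P_R1 + P_R2 + P_R3 + P_R4 + P_R5 + P_R6 + P_R7 + P_R8 + P_R9 + P_R10 = 6.794 W

Final answer: 6.794 W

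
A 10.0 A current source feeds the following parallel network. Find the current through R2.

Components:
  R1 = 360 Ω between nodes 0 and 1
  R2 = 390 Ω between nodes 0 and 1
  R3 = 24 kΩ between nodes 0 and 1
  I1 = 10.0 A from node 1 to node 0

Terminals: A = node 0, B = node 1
All resistors sit directly between nodes 0 and 1, so they are in parallel and share one voltage V; the full source current 10 A splits among them.
1/R_par = 1/360 + 1/390 + 1/24000 = 0.005384 S  =>  R_par = 185.8 Ω
V = I × R_par = 10 × 185.8 = 1858 V
I_R2 = V/R2 = 1858/390 = 4.763 A

Final answer: 4.763 A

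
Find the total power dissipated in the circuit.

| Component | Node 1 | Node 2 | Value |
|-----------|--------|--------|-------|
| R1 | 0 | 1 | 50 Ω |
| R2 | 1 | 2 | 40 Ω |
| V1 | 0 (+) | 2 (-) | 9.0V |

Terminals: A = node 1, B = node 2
Nodal analysis, taking node 2 as the 0 V reference.
Source V1 fixes V_0 = 9 V.
KCL at each unknown node (sum of currents leaving = 0; resistances in Ω):
  Node 1: (V_1 - 9)/50 + (V_1 - 0)/40 = 0
Collecting terms: 0.045 × V_1 = 0.18  =>  V_1 = 4 V
Power in each resistor, P = (ΔV)²/R:
  P_R1 = (9 - 4)²/50 = 0.5 W
  P_R2 = (4 - 0)²/40 = 0.4 W
P_total = P_R1 + P_R2 = 0.9 W

Final answer: 0.9 W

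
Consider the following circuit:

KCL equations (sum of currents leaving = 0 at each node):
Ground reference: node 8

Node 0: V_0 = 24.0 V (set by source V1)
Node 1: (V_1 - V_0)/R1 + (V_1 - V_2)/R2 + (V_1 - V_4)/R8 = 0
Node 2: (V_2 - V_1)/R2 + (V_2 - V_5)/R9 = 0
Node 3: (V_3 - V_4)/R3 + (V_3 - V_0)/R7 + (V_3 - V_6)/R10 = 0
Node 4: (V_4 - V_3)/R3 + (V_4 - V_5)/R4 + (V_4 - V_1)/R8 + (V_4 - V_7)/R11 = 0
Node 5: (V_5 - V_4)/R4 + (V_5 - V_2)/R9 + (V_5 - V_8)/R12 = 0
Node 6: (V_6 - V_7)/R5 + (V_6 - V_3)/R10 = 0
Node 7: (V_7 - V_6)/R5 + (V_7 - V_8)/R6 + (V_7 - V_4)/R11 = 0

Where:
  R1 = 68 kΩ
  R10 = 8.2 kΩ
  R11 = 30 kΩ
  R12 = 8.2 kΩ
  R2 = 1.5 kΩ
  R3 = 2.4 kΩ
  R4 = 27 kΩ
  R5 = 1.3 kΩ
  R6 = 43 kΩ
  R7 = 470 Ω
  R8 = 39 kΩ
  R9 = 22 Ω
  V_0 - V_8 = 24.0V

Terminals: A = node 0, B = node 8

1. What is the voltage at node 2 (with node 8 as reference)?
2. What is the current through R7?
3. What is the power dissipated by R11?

Nodal analysis, taking node 8 as the 0 V reference.
Source V1 fixes V_0 = 24 V.
KCL at each unknown node (sum of currents leaving = 0; resistances in Ω):
  Node 1: (V_1 - 24)/68000 + (V_1 - V_2)/1500 + (V_1 - V_4)/39000 = 0
  Node 2: (V_2 - V_1)/1500 + (V_2 - V_5)/22 = 0
  Node 3: (V_3 - V_4)/2400 + (V_3 - 24)/470 + (V_3 - V_6)/8200 = 0
  Node 4: (V_4 - V_3)/2400 + (V_4 - V_5)/27000 + (V_4 - V_1)/39000 + (V_4 - V_7)/30000 = 0
  Node 5: (V_5 - V_4)/27000 + (V_5 - V_2)/22 + (V_5 - 0)/8200 = 0
  Node 6: (V_6 - V_7)/1300 + (V_6 - V_3)/8200 = 0
  Node 7: (V_7 - V_6)/1300 + (V_7 - 0)/43000 + (V_7 - V_4)/30000 = 0
Collecting terms (coefficients in siemens):
  0.000707·V_1 - 0.0006667·V_2 - 0.00002564·V_4 = 0.0003529
  0.04612·V_2 - 0.0006667·V_1 - 0.04545·V_5 = 0
  0.002666·V_3 - 0.0004167·V_4 - 0.000122·V_6 = 0.05106
  0.0005127·V_4 - 0.00002564·V_1 - 0.0004167·V_3 - 0.00003704·V_5 - 0.00003333·V_7 = 0
  0.04561·V_5 - 0.04545·V_2 - 0.00003704·V_4 = 0
  0.0008912·V_6 - 0.000122·V_3 - 0.0007692·V_7 = 0
  0.0008258·V_7 - 0.00003333·V_4 - 0.0007692·V_6 = 0
Solving these 7 simultaneous equations (Gaussian elimination) gives:
  V_1 = 9.133 V, V_2 = 8.335 V, V_3 = 23.41 V, V_4 = 21.36 V
  V_5 = 8.323 V, V_6 = 20.14 V, V_7 = 19.63 V
Part 1:
  Read off the nodal solution: V_2 = 8.335 V
Part 2:
  I_R7 = (V_0 - V_3)/R7 = (24 - 23.41)/470 = 0.001253 A
  Magnitude: I_R7 = 0.001253 A
Part 3:
  I_R11 = (V_4 - V_7)/R11 = (21.36 - 19.63)/30000 = 0.00005786 A
  P_R11 = I_R11² × R11 = (0.00005786)² × 30000 = 0.0001004 W

Final answers:
1. V_2 = 8.335 V
2. I_R7 = 0.001253 A
3. P_R11 = 0.0001004 W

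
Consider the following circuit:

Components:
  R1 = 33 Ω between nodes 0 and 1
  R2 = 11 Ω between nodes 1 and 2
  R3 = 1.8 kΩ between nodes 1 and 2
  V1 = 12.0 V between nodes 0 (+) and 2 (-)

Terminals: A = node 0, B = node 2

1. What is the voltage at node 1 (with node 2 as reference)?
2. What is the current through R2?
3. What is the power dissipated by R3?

Nodal analysis, taking node 2 as the 0 V reference.
Source V1 fixes V_0 = 12 V.
KCL at each unknown node (sum of currents leaving = 0; resistances in Ω):
  Node 1: (V_1 - 12)/33 + (V_1 - 0)/11 + (V_1 - 0)/1800 = 0
Collecting terms: 0.1218 × V_1 = 0.3636  =>  V_1 = 2.986 V
Part 1:
  Read off the nodal solution: V_1 = 2.986 V
Part 2:
  I_R2 = (V_1 - V_2)/R2 = (2.986 - 0)/11 = 0.2715 A
  Magnitude: I_R2 = 0.2715 A
Part 3:
  I_R3 = (V_1 - V_2)/R3 = (2.986 - 0)/1800 = 0.001659 A
  P_R3 = I_R3² × R3 = (0.001659)² × 1800 = 0.004954 W

Final answers:
1. V_1 = 2.986 V
2. I_R2 = 0.2715 A
3. P_R3 = 0.004954 W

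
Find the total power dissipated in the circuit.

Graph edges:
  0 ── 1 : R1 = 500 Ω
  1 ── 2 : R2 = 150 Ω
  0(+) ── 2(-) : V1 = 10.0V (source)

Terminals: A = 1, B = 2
Nodal analysis, taking node 2 as the 0 V reference.
Source V1 fixes V_0 = 10 V.
KCL at each unknown node (sum of currents leaving = 0; resistances in Ω):
  Node 1: (V_1 - 10)/500 + (V_1 - 0)/150 = 0
Collecting terms: 0.008667 × V_1 = 0.02  =>  V_1 = 2.308 V
Power in each resistor, P = (ΔV)²/R:
  P_R1 = (10 - 2.308)²/500 = 0.1183 W
  P_R2 = (2.308 - 0)²/150 = 0.0355 W
P_total = P_R1 + P_R2 = 0.1538 W

Final answer: 0.1538 W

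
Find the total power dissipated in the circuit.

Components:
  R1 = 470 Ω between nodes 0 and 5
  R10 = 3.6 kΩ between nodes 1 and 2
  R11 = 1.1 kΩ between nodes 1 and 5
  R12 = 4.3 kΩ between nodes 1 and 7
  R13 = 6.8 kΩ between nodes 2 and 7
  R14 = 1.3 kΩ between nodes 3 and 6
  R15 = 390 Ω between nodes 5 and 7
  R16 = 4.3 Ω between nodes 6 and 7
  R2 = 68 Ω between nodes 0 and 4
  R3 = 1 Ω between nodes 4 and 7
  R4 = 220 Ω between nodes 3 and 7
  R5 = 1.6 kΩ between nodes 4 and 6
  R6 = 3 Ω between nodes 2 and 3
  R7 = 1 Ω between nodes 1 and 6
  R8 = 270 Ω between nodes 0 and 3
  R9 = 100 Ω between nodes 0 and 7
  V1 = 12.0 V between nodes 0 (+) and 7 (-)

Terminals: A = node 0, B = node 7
Nodal analysis, taking node 7 as the 0 V reference.
Source V1 fixes V_0 = 12 V.
KCL at each unknown node (sum of currents leaving = 0; resistances in Ω):
  Node 1: (V_1 - V_6)/1 + (V_1 - V_2)/3600 + (V_1 - V_5)/1100 + (V_1 - 0)/4300 = 0
  Node 2: (V_2 - V_3)/3 + (V_2 - V_1)/3600 + (V_2 - 0)/6800 = 0
  Node 3: (V_3 - 0)/220 + (V_3 - V_2)/3 + (V_3 - 12)/270 + (V_3 - V_6)/1300 = 0
  Node 4: (V_4 - 12)/68 + (V_4 - 0)/1 + (V_4 - V_6)/1600 = 0
  Node 5: (V_5 - 12)/470 + (V_5 - V_1)/1100 + (V_5 - 0)/390 = 0
  Node 6: (V_6 - V_4)/1600 + (V_6 - V_1)/1 + (V_6 - V_3)/1300 + (V_6 - 0)/4.3 = 0
Collecting terms (coefficients in siemens):
  1.001·V_1 - 0.0002778·V_2 - 0.0009091·V_5 - 1·V_6 = 0
  0.3338·V_2 - 0.0002778·V_1 - 0.3333·V_3 = 0
  0.3424·V_3 - 0.3333·V_2 - 0.0007692·V_6 = 0.04444
  1.015·V_4 - 0.000625·V_6 = 0.1765
  0.005601·V_5 - 0.0009091·V_1 = 0.02553
  1.234·V_6 - 1·V_1 - 0.0007692·V_3 - 0.000625·V_4 = 0
Solving these 6 simultaneous equations (Gaussian elimination) gives:
  V_1 = 0.04441 V, V_2 = 4.705 V, V_3 = 4.711 V, V_4 = 0.1738 V
  V_5 = 4.566 V, V_6 = 0.03901 V
Power in each resistor, P = (ΔV)²/R:
  P_R1 = (12 - 4.566)²/470 = 0.1176 W
  P_R2 = (12 - 0.1738)²/68 = 2.057 W
  P_R3 = (0.1738 - 0)²/1 = 0.03022 W
  P_R4 = (4.711 - 0)²/220 = 0.1009 W
  P_R5 = (0.1738 - 0.03901)²/1600 = 0.00001136 W
  P_R6 = (4.705 - 4.711)²/3 = 0.00001184 W
  P_R7 = (0.04441 - 0.03901)²/1 = 0.0000291 W
  P_R8 = (12 - 4.711)²/270 = 0.1968 W
  P_R9 = (12 - 0)²/100 = 1.44 W
  P_R10 = (0.04441 - 4.705)²/3600 = 0.006034 W
  P_R11 = (0.04441 - 4.566)²/1100 = 0.01858 W
  P_R12 = (0.04441 - 0)²/4300 = 0.0000004586 W
  P_R13 = (4.705 - 0)²/6800 = 0.003256 W
  P_R14 = (4.711 - 0.03901)²/1300 = 0.01679 W
  P_R15 = (4.566 - 0)²/390 = 0.05345 W
  P_R16 = (0.03901 - 0)²/4.3 = 0.000354 W
P_total = P_R1 + P_R2 + P_R3 + P_R4 + P_R5 + P_R6 + P_R7 + P_R8 + P_R9 + P_R10 + P_R11 + P_R12 + P_R13 + P_R14 + P_R15 + P_R16 = 4.041 W

Final answer: 4.041 W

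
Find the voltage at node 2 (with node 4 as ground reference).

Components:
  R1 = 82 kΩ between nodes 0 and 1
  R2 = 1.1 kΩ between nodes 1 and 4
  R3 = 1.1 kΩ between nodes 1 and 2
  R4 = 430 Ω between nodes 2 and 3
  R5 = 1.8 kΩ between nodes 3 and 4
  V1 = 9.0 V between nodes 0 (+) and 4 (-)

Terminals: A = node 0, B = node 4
Nodal analysis, taking node 4 as the 0 V reference.
Source V1 fixes V_0 = 9 V.
KCL at each unknown node (sum of currents leaving = 0; resistances in Ω):
  Node 1: (V_1 - 9)/82000 + (V_1 - 0)/1100 + (V_1 - V_2)/1100 = 0
  Node 2: (V_2 - V_1)/1100 + (V_2 - V_3)/430 = 0
  Node 3: (V_3 - V_2)/430 + (V_3 - 0)/1800 = 0
Collecting terms (coefficients in siemens):
  0.00183·V_1 - 0.0009091·V_2 = 0.0001098
  0.003235·V_2 - 0.0009091·V_1 - 0.002326·V_3 = 0
  0.002881·V_3 - 0.002326·V_2 = 0
Solving these 3 simultaneous equations (Gaussian elimination) gives:
  V_1 = 0.08985 V, V_2 = 0.06017 V, V_3 = 0.04857 V
The requested potential is V_2 = 0.06017 V.

Final answer: V_2 = 0.06017 V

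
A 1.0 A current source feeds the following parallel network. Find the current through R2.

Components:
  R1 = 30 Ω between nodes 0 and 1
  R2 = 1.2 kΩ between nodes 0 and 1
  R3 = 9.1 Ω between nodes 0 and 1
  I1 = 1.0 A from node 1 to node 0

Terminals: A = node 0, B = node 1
All resistors sit directly between nodes 0 and 1, so they are in parallel and share one voltage V; the full source current 1 A splits among them.
1/R_par = 1/30 + 1/1200 + 1/9.1 = 0.1441 S  =>  R_par = 6.942 Ω
V = I × R_par = 1 × 6.942 = 6.942 V
I_R2 = V/R2 = 6.942/1200 = 0.005785 A

Final answer: 0.005785 A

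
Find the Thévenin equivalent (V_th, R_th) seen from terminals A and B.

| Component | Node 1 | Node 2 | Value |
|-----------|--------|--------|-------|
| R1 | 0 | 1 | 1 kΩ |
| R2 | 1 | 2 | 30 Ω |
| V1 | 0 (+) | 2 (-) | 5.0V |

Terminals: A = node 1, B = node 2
Step 1 — V_th is the open-circuit voltage V_A - V_B (nothing connected across the terminals).
Nodal analysis, taking node 2 as the 0 V reference.
Source V1 fixes V_0 = 5 V.
KCL at each unknown node (sum of currents leaving = 0; resistances in Ω):
  Node 1: (V_1 - 5)/1000 + (V_1 - 0)/30 = 0
Collecting terms: 0.03433 × V_1 = 0.005  =>  V_1 = 0.1456 V
V_th = V_1 - V_2 = 0.1456 - 0 = 0.1456 V
Step 2 — R_th: zero the source — replace V1 by a short circuit (node 2 merges into node 0) — and find the resistance seen between A (node 1) and B (node 0).
Reduce the network between node 1 (A) and node 0 (B) by series/parallel combination:
  Rp1 = R1 ‖ R2 (parallel, both between nodes 0 and 1) = 1/(1/1000 + 1/30) = 29.13 Ω
R_th = 29.13 Ω

Final answer: V_th = 0.1456 V, R_th = 29.13 Ω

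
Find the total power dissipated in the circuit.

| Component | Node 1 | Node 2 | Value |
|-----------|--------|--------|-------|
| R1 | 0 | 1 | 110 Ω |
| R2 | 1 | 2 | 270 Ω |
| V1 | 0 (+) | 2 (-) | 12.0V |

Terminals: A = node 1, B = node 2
Nodal analysis, taking node 2 as the 0 V reference.
Source V1 fixes V_0 = 12 V.
KCL at each unknown node (sum of currents leaving = 0; resistances in Ω):
  Node 1: (V_1 - 12)/110 + (V_1 - 0)/270 = 0
Collecting terms: 0.01279 × V_1 = 0.1091  =>  V_1 = 8.526 V
Power in each resistor, P = (ΔV)²/R:
  P_R1 = (12 - 8.526)²/110 = 0.1097 W
  P_R2 = (8.526 - 0)²/270 = 0.2693 W
P_total = P_R1 + P_R2 = 0.3789 W

Final answer: 0.3789 W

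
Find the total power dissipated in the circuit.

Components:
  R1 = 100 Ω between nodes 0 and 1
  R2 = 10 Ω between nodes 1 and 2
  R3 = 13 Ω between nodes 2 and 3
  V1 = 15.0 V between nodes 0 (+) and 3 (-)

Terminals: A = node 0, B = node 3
Nodal analysis, taking node 3 as the 0 V reference.
Source V1 fixes V_0 = 15 V.
KCL at each unknown node (sum of currents leaving = 0; resistances in Ω):
  Node 1: (V_1 - 15)/100 + (V_1 - V_2)/10 = 0
  Node 2: (V_2 - V_1)/10 + (V_2 - 0)/13 = 0
Collecting terms (coefficients in siemens):
  0.11·V_1 - 0.1·V_2 = 0.15
  0.1769·V_2 - 0.1·V_1 = 0
Determinant D = (0.11)(0.1769) - (-0.1)(-0.1) = 0.009462
V_1 = [(0.15)(0.1769) - (-0.1)(0)]/D = 2.805 V
V_2 = [(0.11)(0) - (0.15)(-0.1)]/D = 1.585 V
Power in each resistor, P = (ΔV)²/R:
  P_R1 = (15 - 2.805)²/100 = 1.487 W
  P_R2 = (2.805 - 1.585)²/10 = 0.1487 W
  P_R3 = (1.585 - 0)²/13 = 0.1933 W
P_total = P_R1 + P_R2 + P_R3 = 1.829 W

Final answer: 1.829 W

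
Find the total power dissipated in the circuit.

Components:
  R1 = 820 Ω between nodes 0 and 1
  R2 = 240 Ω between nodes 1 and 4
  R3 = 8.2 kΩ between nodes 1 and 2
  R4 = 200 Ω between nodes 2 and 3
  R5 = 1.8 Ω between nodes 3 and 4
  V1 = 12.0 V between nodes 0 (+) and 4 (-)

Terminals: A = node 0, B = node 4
Nodal analysis, taking node 4 as the 0 V reference.
Source V1 fixes V_0 = 12 V.
KCL at each unknown node (sum of currents leaving = 0; resistances in Ω):
  Node 1: (V_1 - 12)/820 + (V_1 - 0)/240 + (V_1 - V_2)/8200 = 0
  Node 2: (V_2 - V_1)/8200 + (V_2 - V_3)/200 = 0
  Node 3: (V_3 - V_2)/200 + (V_3 - 0)/1.8 = 0
Collecting terms (coefficients in siemens):
  0.005508·V_1 - 0.000122·V_2 = 0.01463
  0.005122·V_2 - 0.000122·V_1 - 0.005·V_3 = 0
  0.5606·V_3 - 0.005·V_2 = 0
Solving these 3 simultaneous equations (Gaussian elimination) gives:
  V_1 = 2.658 V, V_2 = 0.06385 V, V_3 = 0.0005695 V
Power in each resistor, P = (ΔV)²/R:
  P_R1 = (12 - 2.658)²/820 = 0.1064 W
  P_R2 = (2.658 - 0)²/240 = 0.02944 W
  P_R3 = (2.658 - 0.06385)²/8200 = 0.0008208 W
  P_R4 = (0.06385 - 0.0005695)²/200 = 0.00002002 W
  P_R5 = (0.0005695 - 0)²/1.8 = 0.0000001802 W
P_total = P_R1 + P_R2 + P_R3 + P_R4 + P_R5 = 0.1367 W

Final answer: 0.1367 W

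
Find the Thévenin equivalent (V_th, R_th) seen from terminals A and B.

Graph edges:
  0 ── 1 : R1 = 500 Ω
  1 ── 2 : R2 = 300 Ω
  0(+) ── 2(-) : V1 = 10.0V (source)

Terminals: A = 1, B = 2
Step 1 — V_th is the open-circuit voltage V_A - V_B (nothing connected across the terminals).
Nodal analysis, taking node 2 as the 0 V reference.
Source V1 fixes V_0 = 10 V.
KCL at each unknown node (sum of currents leaving = 0; resistances in Ω):
  Node 1: (V_1 - 10)/500 + (V_1 - 0)/300 = 0
Collecting terms: 0.005333 × V_1 = 0.02  =>  V_1 = 3.75 V
V_th = V_1 - V_2 = 3.75 - 0 = 3.75 V
Step 2 — R_th: zero the source — replace V1 by a short circuit (node 2 merges into node 0) — and find the resistance seen between A (node 1) and B (node 0).
Reduce the network between node 1 (A) and node 0 (B) by series/parallel combination:
  Rp1 = R1 ‖ R2 (parallel, both between nodes 0 and 1) = 1/(1/500 + 1/300) = 187.5 Ω
R_th = 187.5 Ω

Final answer: V_th = 3.75 V, R_th = 187.5 Ω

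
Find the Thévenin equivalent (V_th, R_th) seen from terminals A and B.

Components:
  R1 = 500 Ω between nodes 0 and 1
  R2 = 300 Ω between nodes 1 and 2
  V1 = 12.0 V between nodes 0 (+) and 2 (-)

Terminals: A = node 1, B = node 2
Step 1 — V_th is the open-circuit voltage V_A - V_B (nothing connected across the terminals).
Nodal analysis, taking node 2 as the 0 V reference.
Source V1 fixes V_0 = 12 V.
KCL at each unknown node (sum of currents leaving = 0; resistances in Ω):
  Node 1: (V_1 - 12)/500 + (V_1 - 0)/300 = 0
Collecting terms: 0.005333 × V_1 = 0.024  =>  V_1 = 4.5 V
V_th = V_1 - V_2 = 4.5 - 0 = 4.5 V
Step 2 — R_th: zero the source — replace V1 by a short circuit (node 2 merges into node 0) — and find the resistance seen between A (node 1) and B (node 0).
Reduce the network between node 1 (A) and node 0 (B) by series/parallel combination:
  Rp1 = R1 ‖ R2 (parallel, both between nodes 0 and 1) = 1/(1/500 + 1/300) = 187.5 Ω
R_th = 187.5 Ω

Final answer: V_th = 4.5 V, R_th = 187.5 Ω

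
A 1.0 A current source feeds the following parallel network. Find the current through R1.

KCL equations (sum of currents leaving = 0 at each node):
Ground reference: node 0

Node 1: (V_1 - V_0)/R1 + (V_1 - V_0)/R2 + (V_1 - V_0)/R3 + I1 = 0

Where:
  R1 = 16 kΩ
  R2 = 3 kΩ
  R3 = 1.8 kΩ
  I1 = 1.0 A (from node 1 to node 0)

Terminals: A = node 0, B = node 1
All resistors sit directly between nodes 0 and 1, so they are in parallel and share one voltage V; the full source current 1 A splits among them.
1/R_par = 1/16000 + 1/3000 + 1/1800 = 0.0009514 S  =>  R_par = 1051 Ω
V = I × R_par = 1 × 1051 = 1051 V
I_R1 = V/R1 = 1051/16000 = 0.06569 A

Final answer: 0.06569 A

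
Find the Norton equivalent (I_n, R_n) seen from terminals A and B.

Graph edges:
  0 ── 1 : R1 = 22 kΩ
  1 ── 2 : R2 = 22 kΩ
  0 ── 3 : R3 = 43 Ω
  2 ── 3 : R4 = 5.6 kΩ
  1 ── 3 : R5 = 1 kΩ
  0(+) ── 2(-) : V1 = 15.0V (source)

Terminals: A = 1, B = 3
Find the Thévenin equivalent first; then I_n = V_th/R_th and R_n = R_th.
Step 1 — V_th is the open-circuit voltage V_A - V_B (nothing connected across the terminals).
Nodal analysis, taking node 2 as the 0 V reference.
Source V1 fixes V_0 = 15 V.
KCL at each unknown node (sum of currents leaving = 0; resistances in Ω):
  Node 1: (V_1 - 15)/22000 + (V_1 - 0)/22000 + (V_1 - V_3)/1000 = 0
  Node 3: (V_3 - 15)/43 + (V_3 - 0)/5600 + (V_3 - V_1)/1000 = 0
Collecting terms (coefficients in siemens):
  0.001091·V_1 - 0.001·V_3 = 0.0006818
  0.02443·V_3 - 0.001·V_1 = 0.3488
Determinant D = (0.001091)(0.02443) - (-0.001)(-0.001) = 0.00002566
V_1 = [(0.0006818)(0.02443) - (-0.001)(0.3488)]/D = 14.25 V
V_3 = [(0.001091)(0.3488) - (0.0006818)(-0.001)]/D = 14.86 V
V_th = V_1 - V_3 = 14.25 - 14.86 = -0.6133 V
Step 2 — R_th: zero the source — replace V1 by a short circuit (node 2 merges into node 0) — and find the resistance seen between A (node 1) and B (node 3).
Reduce the network between node 1 (A) and node 3 (B) by series/parallel combination:
  Rp1 = R1 ‖ R2 (parallel, both between nodes 0 and 1) = 1/(1/22000 + 1/22000) = 11000 Ω
  Rp2 = R3 ‖ R4 (parallel, both between nodes 0 and 3) = 1/(1/43 + 1/5600) = 42.67 Ω
  Rs1 = Rp1 + Rp2 (series, joined only at node 0) = 11000 + 42.67 = 11040 Ω
  Rp3 = R5 ‖ Rs1 (parallel, both between nodes 1 and 3) = 1/(1/1000 + 1/11040) = 917 Ω
R_th = 917 Ω
I_n = V_th/R_th = -0.6133/917 = -0.0006688 A, and R_n = R_th = 917 Ω

Final answer: I_n = -0.0006688 A, R_n = 917 Ω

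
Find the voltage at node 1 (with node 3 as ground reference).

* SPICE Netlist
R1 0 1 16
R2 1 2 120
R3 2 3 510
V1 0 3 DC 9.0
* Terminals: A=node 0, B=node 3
Nodal analysis, taking node 3 as the 0 V reference.
Source V1 fixes V_0 = 9 V.
KCL at each unknown node (sum of currents leaving = 0; resistances in Ω):
  Node 1: (V_1 - 9)/16 + (V_1 - V_2)/120 = 0
  Node 2: (V_2 - V_1)/120 + (V_2 - 0)/510 = 0
Collecting terms (coefficients in siemens):
  0.07083·V_1 - 0.008333·V_2 = 0.5625
  0.01029·V_2 - 0.008333·V_1 = 0
Determinant D = (0.07083)(0.01029) - (-0.008333)(-0.008333) = 0.0006597
V_1 = [(0.5625)(0.01029) - (-0.008333)(0)]/D = 8.777 V
V_2 = [(0.07083)(0) - (0.5625)(-0.008333)]/D = 7.105 V
The requested potential is V_1 = 8.777 V.

Final answer: V_1 = 8.777 V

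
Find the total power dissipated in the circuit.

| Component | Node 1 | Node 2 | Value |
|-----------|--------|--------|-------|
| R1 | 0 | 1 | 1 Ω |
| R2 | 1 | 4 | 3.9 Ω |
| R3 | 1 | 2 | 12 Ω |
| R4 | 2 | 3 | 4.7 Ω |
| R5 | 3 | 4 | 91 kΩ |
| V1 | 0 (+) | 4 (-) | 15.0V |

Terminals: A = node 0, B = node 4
Nodal analysis, taking node 4 as the 0 V reference.
Source V1 fixes V_0 = 15 V.
KCL at each unknown node (sum of currents leaving = 0; resistances in Ω):
  Node 1: (V_1 - 15)/1 + (V_1 - 0)/3.9 + (V_1 - V_2)/12 = 0
  Node 2: (V_2 - V_1)/12 + (V_2 - V_3)/4.7 = 0
  Node 3: (V_3 - V_2)/4.7 + (V_3 - 0)/91000 = 0
Collecting terms (coefficients in siemens):
  1.34·V_1 - 0.08333·V_2 = 15
  0.2961·V_2 - 0.08333·V_1 - 0.2128·V_3 = 0
  0.2128·V_3 - 0.2128·V_2 = 0
Solving these 3 simultaneous equations (Gaussian elimination) gives:
  V_1 = 11.94 V, V_2 = 11.94 V, V_3 = 11.94 V
Power in each resistor, P = (ΔV)²/R:
  P_R1 = (15 - 11.94)²/1 = 9.372 W
  P_R2 = (11.94 - 0)²/3.9 = 36.55 W
  P_R3 = (11.94 - 11.94)²/12 = 0.0000002065 W
  P_R4 = (11.94 - 11.94)²/4.7 = 0.00000008087 W
  P_R5 = (11.94 - 0)²/91000 = 0.001566 W
P_total = P_R1 + P_R2 + P_R3 + P_R4 + P_R5 = 45.92 W

Final answer: 45.92 W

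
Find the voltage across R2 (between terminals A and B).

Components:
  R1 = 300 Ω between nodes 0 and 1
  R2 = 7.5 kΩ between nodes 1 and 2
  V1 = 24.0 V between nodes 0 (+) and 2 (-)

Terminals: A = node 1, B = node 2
R1 and R2 are in series across V1 (node 0 → node 1 → node 2), and the output A–B is taken across R2, so this is a voltage divider.
Series current: I = V1/(R1 + R2) = 24/(300 + 7500) = 24/7800 = 0.003077 A
V_R2 = I × R2 = V1 × R2/(R1 + R2) = 24 × 7500/7800 = 23.08 V

Final answer: 23.08 V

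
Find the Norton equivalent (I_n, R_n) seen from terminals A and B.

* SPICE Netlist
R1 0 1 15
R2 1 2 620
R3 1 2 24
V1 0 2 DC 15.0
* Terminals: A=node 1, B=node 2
Find the Thévenin equivalent first; then I_n = V_th/R_th and R_n = R_th.
Step 1 — V_th is the open-circuit voltage V_A - V_B (nothing connected across the terminals).
Nodal analysis, taking node 2 as the 0 V reference.
Source V1 fixes V_0 = 15 V.
KCL at each unknown node (sum of currents leaving = 0; resistances in Ω):
  Node 1: (V_1 - 15)/15 + (V_1 - 0)/620 + (V_1 - 0)/24 = 0
Collecting terms: 0.1099 × V_1 = 1  =>  V_1 = 9.095 V
V_th = V_1 - V_2 = 9.095 - 0 = 9.095 V
Step 2 — R_th: zero the source — replace V1 by a short circuit (node 2 merges into node 0) — and find the resistance seen between A (node 1) and B (node 0).
Reduce the network between node 1 (A) and node 0 (B) by series/parallel combination:
  Rp1 = R1 ‖ R2 ‖ R3 (parallel, all between nodes 0 and 1) = 1/(1/15 + 1/620 + 1/24) = 9.095 Ω
R_th = 9.095 Ω
I_n = V_th/R_th = 9.095/9.095 = 1 A, and R_n = R_th = 9.095 Ω

Final answer: I_n = 1 A, R_n = 9.095 Ω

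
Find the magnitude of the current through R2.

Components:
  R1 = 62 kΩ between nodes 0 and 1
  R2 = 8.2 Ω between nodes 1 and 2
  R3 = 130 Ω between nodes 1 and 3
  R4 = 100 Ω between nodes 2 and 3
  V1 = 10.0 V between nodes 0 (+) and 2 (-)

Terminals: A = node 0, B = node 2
Nodal analysis, taking node 2 as the 0 V reference.
Source V1 fixes V_0 = 10 V.
KCL at each unknown node (sum of currents leaving = 0; resistances in Ω):
  Node 1: (V_1 - 10)/62000 + (V_1 - 0)/8.2 + (V_1 - V_3)/130 = 0
  Node 3: (V_3 - V_1)/130 + (V_3 - 0)/100 = 0
Collecting terms (coefficients in siemens):
  0.1297·V_1 - 0.007692·V_3 = 0.0001613
  0.01769·V_3 - 0.007692·V_1 = 0
Determinant D = (0.1297)(0.01769) - (-0.007692)(-0.007692) = 0.002235
V_1 = [(0.0001613)(0.01769) - (-0.007692)(0)]/D = 0.001277 V
V_3 = [(0.1297)(0) - (0.0001613)(-0.007692)]/D = 0.0005552 V
I_R2 = (V_1 - V_2)/R2 = (0.001277 - 0)/8.2 = 0.0001557 A
|I_R2| = 0.0001557 A

Final answer: |I_R2| = 0.0001557 A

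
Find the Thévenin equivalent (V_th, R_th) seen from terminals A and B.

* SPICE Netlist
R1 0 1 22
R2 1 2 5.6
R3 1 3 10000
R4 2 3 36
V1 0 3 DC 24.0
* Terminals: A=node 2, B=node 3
Step 1 — V_th is the open-circuit voltage V_A - V_B (nothing connected across the terminals).
Nodal analysis, taking node 3 as the 0 V reference.
Source V1 fixes V_0 = 24 V.
KCL at each unknown node (sum of currents leaving = 0; resistances in Ω):
  Node 1: (V_1 - 24)/22 + (V_1 - V_2)/5.6 + (V_1 - 0)/10000 = 0
  Node 2: (V_2 - V_1)/5.6 + (V_2 - 0)/36 = 0
Collecting terms (coefficients in siemens):
  0.2241·V_1 - 0.1786·V_2 = 1.091
  0.2063·V_2 - 0.1786·V_1 = 0
Determinant D = (0.2241)(0.2063) - (-0.1786)(-0.1786) = 0.01436
V_1 = [(1.091)(0.2063) - (-0.1786)(0)]/D = 15.68 V
V_2 = [(0.2241)(0) - (1.091)(-0.1786)]/D = 13.57 V
V_th = V_2 - V_3 = 13.57 - 0 = 13.57 V
Step 2 — R_th: zero the source — replace V1 by a short circuit (node 3 merges into node 0) — and find the resistance seen between A (node 2) and B (node 0).
Reduce the network between node 2 (A) and node 0 (B) by series/parallel combination:
  Rp1 = R1 ‖ R3 (parallel, both between nodes 0 and 1) = 1/(1/22 + 1/10000) = 21.95 Ω
  Rs1 = R2 + Rp1 (series, joined only at node 1) = 5.6 + 21.95 = 27.55 Ω
  Rp2 = R4 ‖ Rs1 (parallel, both between nodes 0 and 2) = 1/(1/36 + 1/27.55) = 15.61 Ω
R_th = 15.61 Ω

Final answer: V_th = 13.57 V, R_th = 15.61 Ω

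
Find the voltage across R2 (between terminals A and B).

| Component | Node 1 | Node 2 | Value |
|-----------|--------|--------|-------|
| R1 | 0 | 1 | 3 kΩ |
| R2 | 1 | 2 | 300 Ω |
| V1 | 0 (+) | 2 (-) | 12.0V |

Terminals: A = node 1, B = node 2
R1 and R2 are in series across V1 (node 0 → node 1 → node 2), and the output A–B is taken across R2, so this is a voltage divider.
Series current: I = V1/(R1 + R2) = 12/(3000 + 300) = 12/3300 = 0.003636 A
V_R2 = I × R2 = V1 × R2/(R1 + R2) = 12 × 300/3300 = 1.091 V

Final answer: 1.091 V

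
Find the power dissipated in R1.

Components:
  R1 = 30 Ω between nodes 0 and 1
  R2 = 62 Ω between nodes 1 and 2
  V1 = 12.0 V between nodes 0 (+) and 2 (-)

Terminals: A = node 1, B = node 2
Nodal analysis, taking node 2 as the 0 V reference.
Source V1 fixes V_0 = 12 V.
KCL at each unknown node (sum of currents leaving = 0; resistances in Ω):
  Node 1: (V_1 - 12)/30 + (V_1 - 0)/62 = 0
Collecting terms: 0.04946 × V_1 = 0.4  =>  V_1 = 8.087 V
I_R1 = (V_0 - V_1)/R1 = (12 - 8.087)/30 = 0.1304 A
P_R1 = I_R1² × R1 = (0.1304)² × 30 = 0.5104 W

Final answer: 0.5104 W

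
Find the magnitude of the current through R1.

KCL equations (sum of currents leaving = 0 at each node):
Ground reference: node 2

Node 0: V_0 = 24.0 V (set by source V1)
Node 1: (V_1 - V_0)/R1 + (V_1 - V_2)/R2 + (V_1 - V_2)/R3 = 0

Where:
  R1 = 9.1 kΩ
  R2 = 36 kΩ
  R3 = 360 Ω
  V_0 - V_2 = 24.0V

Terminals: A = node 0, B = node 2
Nodal analysis, taking node 2 as the 0 V reference.
Source V1 fixes V_0 = 24 V.
KCL at each unknown node (sum of currents leaving = 0; resistances in Ω):
  Node 1: (V_1 - 24)/9100 + (V_1 - 0)/36000 + (V_1 - 0)/360 = 0
Collecting terms: 0.002915 × V_1 = 0.002637  =>  V_1 = 0.9046 V
I_R1 = (V_0 - V_1)/R1 = (24 - 0.9046)/9100 = 0.002538 A
|I_R1| = 0.002538 A

Final answer: |I_R1| = 0.002538 A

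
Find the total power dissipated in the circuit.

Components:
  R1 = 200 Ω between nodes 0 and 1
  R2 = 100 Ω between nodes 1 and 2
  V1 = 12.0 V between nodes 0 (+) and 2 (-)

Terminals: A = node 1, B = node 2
Nodal analysis, taking node 2 as the 0 V reference.
Source V1 fixes V_0 = 12 V.
KCL at each unknown node (sum of currents leaving = 0; resistances in Ω):
  Node 1: (V_1 - 12)/200 + (V_1 - 0)/100 = 0
Collecting terms: 0.015 × V_1 = 0.06  =>  V_1 = 4 V
Power in each resistor, P = (ΔV)²/R:
  P_R1 = (12 - 4)²/200 = 0.32 W
  P_R2 = (4 - 0)²/100 = 0.16 W
P_total = P_R1 + P_R2 = 0.48 W

Final answer: 0.48 W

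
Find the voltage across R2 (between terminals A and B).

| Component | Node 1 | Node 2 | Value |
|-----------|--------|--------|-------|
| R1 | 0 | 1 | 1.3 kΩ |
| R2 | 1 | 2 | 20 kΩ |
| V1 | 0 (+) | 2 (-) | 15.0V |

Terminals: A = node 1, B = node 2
R1 and R2 are in series across V1 (node 0 → node 1 → node 2), and the output A–B is taken across R2, so this is a voltage divider.
Series current: I = V1/(R1 + R2) = 15/(1300 + 20000) = 15/21300 = 0.0007042 A
V_R2 = I × R2 = V1 × R2/(R1 + R2) = 15 × 20000/21300 = 14.08 V

Final answer: 14.08 V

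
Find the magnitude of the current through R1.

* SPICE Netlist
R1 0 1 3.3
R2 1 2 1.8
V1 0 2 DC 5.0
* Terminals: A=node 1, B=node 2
Nodal analysis, taking node 2 as the 0 V reference.
Source V1 fixes V_0 = 5 V.
KCL at each unknown node (sum of currents leaving = 0; resistances in Ω):
  Node 1: (V_1 - 5)/3.3 + (V_1 - 0)/1.8 = 0
Collecting terms: 0.8586 × V_1 = 1.515  =>  V_1 = 1.765 V
I_R1 = (V_0 - V_1)/R1 = (5 - 1.765)/3.3 = 0.9804 A
|I_R1| = 0.9804 A

Final answer: |I_R1| = 0.9804 A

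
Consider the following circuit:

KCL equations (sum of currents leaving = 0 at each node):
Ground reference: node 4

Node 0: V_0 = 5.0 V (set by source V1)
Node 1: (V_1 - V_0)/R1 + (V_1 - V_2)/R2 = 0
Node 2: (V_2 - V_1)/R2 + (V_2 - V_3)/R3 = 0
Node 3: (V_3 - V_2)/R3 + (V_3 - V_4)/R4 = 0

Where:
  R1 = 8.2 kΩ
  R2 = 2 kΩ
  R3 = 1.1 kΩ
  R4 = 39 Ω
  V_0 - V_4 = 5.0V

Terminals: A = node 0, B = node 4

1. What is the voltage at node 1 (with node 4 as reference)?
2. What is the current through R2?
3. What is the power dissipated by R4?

Nodal analysis, taking node 4 as the 0 V reference.
Source V1 fixes V_0 = 5 V.
KCL at each unknown node (sum of currents leaving = 0; resistances in Ω):
  Node 1: (V_1 - 5)/8200 + (V_1 - V_2)/2000 = 0
  Node 2: (V_2 - V_1)/2000 + (V_2 - V_3)/1100 = 0
  Node 3: (V_3 - V_2)/1100 + (V_3 - 0)/39 = 0
Collecting terms (coefficients in siemens):
  0.000622·V_1 - 0.0005·V_2 = 0.0006098
  0.001409·V_2 - 0.0005·V_1 - 0.0009091·V_3 = 0
  0.02655·V_3 - 0.0009091·V_2 = 0
Solving these 3 simultaneous equations (Gaussian elimination) gives:
  V_1 = 1.384 V, V_2 = 0.5022 V, V_3 = 0.0172 V
Part 1:
  Read off the nodal solution: V_1 = 1.384 V
Part 2:
  I_R2 = (V_1 - V_2)/R2 = (1.384 - 0.5022)/2000 = 0.000441 A
  Magnitude: I_R2 = 0.000441 A
Part 3:
  I_R4 = (V_3 - V_4)/R4 = (0.0172 - 0)/39 = 0.000441 A
  P_R4 = I_R4² × R4 = (0.000441)² × 39 = 0.000007583 W

Final answers:
1. V_1 = 1.384 V
2. I_R2 = 0.000441 A
3. P_R4 = 7.583e-06 W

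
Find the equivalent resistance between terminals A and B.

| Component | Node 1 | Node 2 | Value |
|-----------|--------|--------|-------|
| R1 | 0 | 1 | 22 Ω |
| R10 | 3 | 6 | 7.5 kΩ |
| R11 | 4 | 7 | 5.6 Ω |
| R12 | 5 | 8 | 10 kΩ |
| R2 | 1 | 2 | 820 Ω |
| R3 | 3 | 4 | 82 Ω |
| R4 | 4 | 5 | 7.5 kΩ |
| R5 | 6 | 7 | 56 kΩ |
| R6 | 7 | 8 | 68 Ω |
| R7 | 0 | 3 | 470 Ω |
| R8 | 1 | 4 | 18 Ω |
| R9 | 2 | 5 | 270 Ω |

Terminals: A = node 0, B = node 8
The network is not a plain series/parallel combination. Inject a 1 A test current into terminal A (node 0) and return it from terminal B (node 8); then R_eq = V_A / (1 A).
Nodal analysis, taking node 8 as the 0 V reference.
Current source I_test pushes 1 A into node 0 and draws it out of node 8.
KCL at each unknown node (sum of currents leaving = 0; resistances in Ω):
  Node 0: (V_0 - V_1)/22 + (V_0 - V_3)/470 - 1 = 0
  Node 1: (V_1 - V_0)/22 + (V_1 - V_2)/820 + (V_1 - V_4)/18 = 0
  Node 2: (V_2 - V_1)/820 + (V_2 - V_5)/270 = 0
  Node 3: (V_3 - V_0)/470 + (V_3 - V_4)/82 + (V_3 - V_6)/7500 = 0
  Node 4: (V_4 - V_1)/18 + (V_4 - V_3)/82 + (V_4 - V_5)/7500 + (V_4 - V_7)/5.6 = 0
  Node 5: (V_5 - V_2)/270 + (V_5 - V_4)/7500 + (V_5 - 0)/10000 = 0
  Node 6: (V_6 - V_3)/7500 + (V_6 - V_7)/56000 = 0
  Node 7: (V_7 - V_4)/5.6 + (V_7 - V_6)/56000 + (V_7 - 0)/68 = 0
Collecting terms (coefficients in siemens):
  0.04758·V_0 - 0.04545·V_1 - 0.002128·V_3 = 1
  0.1022·V_1 - 0.04545·V_0 - 0.00122·V_2 - 0.05556·V_4 = 0
  0.004923·V_2 - 0.00122·V_1 - 0.003704·V_5 = 0
  0.01446·V_3 - 0.002128·V_0 - 0.0122·V_4 - 0.0001333·V_6 = 0
  0.2465·V_4 - 0.05556·V_1 - 0.0122·V_3 - 0.0001333·V_5 - 0.1786·V_7 = 0
  0.003937·V_5 - 0.003704·V_2 - 0.0001333·V_4 = 0
  0.0001512·V_6 - 0.0001333·V_3 - 0.00001786·V_7 = 0
  0.1933·V_7 - 0.1786·V_4 - 0.00001786·V_6 = 0
Solving these 8 simultaneous equations (Gaussian elimination) gives:
  V_0 = 110.2 V, V_1 = 89.64 V, V_2 = 82.33 V, V_3 = 78.52 V
  V_4 = 73.01 V, V_5 = 79.92 V, V_6 = 77.21 V, V_7 = 67.46 V
R_eq = V_0 / 1 A = 110.2 Ω

Final answer: 110.2 Ω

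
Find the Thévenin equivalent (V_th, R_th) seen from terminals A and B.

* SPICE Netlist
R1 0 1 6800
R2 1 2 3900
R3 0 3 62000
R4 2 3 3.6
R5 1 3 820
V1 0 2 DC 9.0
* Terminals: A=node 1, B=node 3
Step 1 — V_th is the open-circuit voltage V_A - V_B (nothing connected across the terminals).
Nodal analysis, taking node 2 as the 0 V reference.
Source V1 fixes V_0 = 9 V.
KCL at each unknown node (sum of currents leaving = 0; resistances in Ω):
  Node 1: (V_1 - 9)/6800 + (V_1 - 0)/3900 + (V_1 - V_3)/820 = 0
  Node 3: (V_3 - 9)/62000 + (V_3 - 0)/3.6 + (V_3 - V_1)/820 = 0
Collecting terms (coefficients in siemens):
  0.001623·V_1 - 0.00122·V_3 = 0.001324
  0.279·V_3 - 0.00122·V_1 = 0.0001452
Determinant D = (0.001623)(0.279) - (-0.00122)(-0.00122) = 0.0004513
V_1 = [(0.001324)(0.279) - (-0.00122)(0.0001452)]/D = 0.8186 V
V_3 = [(0.001623)(0.0001452) - (0.001324)(-0.00122)]/D = 0.004098 V
V_th = V_1 - V_3 = 0.8186 - 0.004098 = 0.8145 V
Step 2 — R_th: zero the source — replace V1 by a short circuit (node 2 merges into node 0) — and find the resistance seen between A (node 1) and B (node 3).
Reduce the network between node 1 (A) and node 3 (B) by series/parallel combination:
  Rp1 = R1 ‖ R2 (parallel, both between nodes 0 and 1) = 1/(1/6800 + 1/3900) = 2479 Ω
  Rp2 = R3 ‖ R4 (parallel, both between nodes 0 and 3) = 1/(1/62000 + 1/3.6) = 3.6 Ω
  Rs1 = Rp1 + Rp2 (series, joined only at node 0) = 2479 + 3.6 = 2482 Ω
  Rp3 = R5 ‖ Rs1 (parallel, both between nodes 1 and 3) = 1/(1/820 + 1/2482) = 616.4 Ω
R_th = 616.4 Ω

Final answer: V_th = 0.8145 V, R_th = 616.4 Ω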